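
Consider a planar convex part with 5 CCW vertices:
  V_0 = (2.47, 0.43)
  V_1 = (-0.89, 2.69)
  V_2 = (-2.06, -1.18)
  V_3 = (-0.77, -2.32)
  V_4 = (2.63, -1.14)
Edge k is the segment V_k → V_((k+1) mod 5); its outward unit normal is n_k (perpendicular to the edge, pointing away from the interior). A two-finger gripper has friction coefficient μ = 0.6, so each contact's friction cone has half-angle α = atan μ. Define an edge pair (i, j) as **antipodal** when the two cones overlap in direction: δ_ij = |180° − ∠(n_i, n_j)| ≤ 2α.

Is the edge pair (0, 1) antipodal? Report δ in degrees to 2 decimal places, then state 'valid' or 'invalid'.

δ = 72.90°, invalid

α = atan 0.6 = 30.96°;  2α = 61.93°
edge 0: e_0 = (-3.36, +2.26);  n_0 = (+0.5581, +0.8298)
edge 1: e_1 = (-1.17, -3.87);  n_1 = (-0.9572, +0.2894)
∠(n_0, n_1) = 107.10°
δ = |180° − 107.10°| = 72.90°
72.90° > 2α = 61.93°  →  invalid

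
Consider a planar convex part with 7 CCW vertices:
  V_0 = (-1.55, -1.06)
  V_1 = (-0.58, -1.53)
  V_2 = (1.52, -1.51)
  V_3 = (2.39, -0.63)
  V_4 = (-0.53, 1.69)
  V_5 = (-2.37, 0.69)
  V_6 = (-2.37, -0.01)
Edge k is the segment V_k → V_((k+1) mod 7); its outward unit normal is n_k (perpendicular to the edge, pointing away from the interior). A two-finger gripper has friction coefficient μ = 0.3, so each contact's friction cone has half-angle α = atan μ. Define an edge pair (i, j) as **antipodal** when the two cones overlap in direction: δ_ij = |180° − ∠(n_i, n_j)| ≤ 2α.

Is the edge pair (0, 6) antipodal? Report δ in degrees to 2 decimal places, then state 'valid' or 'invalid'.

α = atan 0.3 = 16.70°;  2α = 33.40°
edge 0: e_0 = (+0.97, -0.47);  n_0 = (-0.4360, -0.8999)
edge 6: e_6 = (+0.82, -1.05);  n_6 = (-0.7881, -0.6155)
∠(n_0, n_6) = 26.16°
δ = |180° − 26.16°| = 153.84°
153.84° > 2α = 33.40°  →  invalid

δ = 153.84°, invalid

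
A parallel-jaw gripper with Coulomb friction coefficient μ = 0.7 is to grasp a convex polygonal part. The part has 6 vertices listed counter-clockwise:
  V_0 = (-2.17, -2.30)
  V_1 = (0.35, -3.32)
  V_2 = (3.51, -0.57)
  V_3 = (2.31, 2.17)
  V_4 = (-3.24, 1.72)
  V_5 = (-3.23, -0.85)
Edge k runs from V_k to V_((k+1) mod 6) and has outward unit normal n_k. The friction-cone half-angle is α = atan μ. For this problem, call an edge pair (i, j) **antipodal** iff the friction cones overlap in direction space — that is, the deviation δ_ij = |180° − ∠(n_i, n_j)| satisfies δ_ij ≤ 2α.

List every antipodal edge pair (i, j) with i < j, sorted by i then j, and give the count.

count = 7; pairs: (0,2), (0,3), (1,3), (1,4), (2,4), (2,5), (3,5)

α = atan 0.7 = 34.99°;  2α = 69.98°
n_0 = (-0.3752, -0.9269)
n_1 = (+0.6565, -0.7543)
n_2 = (+0.9160, +0.4012)
n_3 = (-0.0808, +0.9967)
n_4 = (-1.0000, -0.0039)
n_5 = (-0.8073, -0.5902)
  (0,1): δ = 116.93°  ·
  (0,2): δ = 44.31°  ✓
  (0,3): δ = 26.67°  ✓
  (0,4): δ = 112.26°  ·
  (0,5): δ = 148.20°  ·
  (1,2): δ = 107.38°  ·
  (1,3): δ = 36.40°  ✓
  (1,4): δ = 49.19°  ✓
  (1,5): δ = 85.14°  ·
  (2,3): δ = 109.02°  ·
  (2,4): δ = 23.43°  ✓
  (2,5): δ = 12.52°  ✓
  (3,4): δ = 94.41°  ·
  (3,5): δ = 58.47°  ✓
  (4,5): δ = 144.05°  ·
antipodal pairs: 7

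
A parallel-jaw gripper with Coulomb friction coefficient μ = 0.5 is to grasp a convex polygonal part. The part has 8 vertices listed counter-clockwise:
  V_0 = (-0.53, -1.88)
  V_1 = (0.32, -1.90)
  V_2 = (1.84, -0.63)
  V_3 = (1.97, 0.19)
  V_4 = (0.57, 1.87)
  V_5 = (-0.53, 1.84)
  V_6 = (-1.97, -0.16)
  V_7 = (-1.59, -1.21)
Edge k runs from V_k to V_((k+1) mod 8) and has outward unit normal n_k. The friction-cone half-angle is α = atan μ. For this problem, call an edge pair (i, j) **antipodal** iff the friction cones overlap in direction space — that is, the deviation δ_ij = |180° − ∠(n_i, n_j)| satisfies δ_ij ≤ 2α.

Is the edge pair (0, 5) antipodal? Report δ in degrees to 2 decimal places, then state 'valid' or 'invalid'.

α = atan 0.5 = 26.57°;  2α = 53.13°
edge 0: e_0 = (+0.85, -0.02);  n_0 = (-0.0235, -0.9997)
edge 5: e_5 = (-1.44, -2.00);  n_5 = (-0.8115, +0.5843)
∠(n_0, n_5) = 124.41°
δ = |180° − 124.41°| = 55.59°
55.59° > 2α = 53.13°  →  invalid

δ = 55.59°, invalid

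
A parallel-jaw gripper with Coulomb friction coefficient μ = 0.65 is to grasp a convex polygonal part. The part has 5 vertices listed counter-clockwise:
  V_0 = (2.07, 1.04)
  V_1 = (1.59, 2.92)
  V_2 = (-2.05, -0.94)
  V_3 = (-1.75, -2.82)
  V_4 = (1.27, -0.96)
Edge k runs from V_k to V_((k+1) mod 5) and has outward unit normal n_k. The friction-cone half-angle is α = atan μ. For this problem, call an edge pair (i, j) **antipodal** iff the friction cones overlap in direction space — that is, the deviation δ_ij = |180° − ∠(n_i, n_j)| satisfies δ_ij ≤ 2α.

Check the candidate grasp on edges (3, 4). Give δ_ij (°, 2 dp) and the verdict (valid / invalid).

δ = 143.43°, invalid

α = atan 0.65 = 33.02°;  2α = 66.05°
edge 3: e_3 = (+3.02, +1.86);  n_3 = (+0.5244, -0.8515)
edge 4: e_4 = (+0.80, +2.00);  n_4 = (+0.9285, -0.3714)
∠(n_3, n_4) = 36.57°
δ = |180° − 36.57°| = 143.43°
143.43° > 2α = 66.05°  →  invalid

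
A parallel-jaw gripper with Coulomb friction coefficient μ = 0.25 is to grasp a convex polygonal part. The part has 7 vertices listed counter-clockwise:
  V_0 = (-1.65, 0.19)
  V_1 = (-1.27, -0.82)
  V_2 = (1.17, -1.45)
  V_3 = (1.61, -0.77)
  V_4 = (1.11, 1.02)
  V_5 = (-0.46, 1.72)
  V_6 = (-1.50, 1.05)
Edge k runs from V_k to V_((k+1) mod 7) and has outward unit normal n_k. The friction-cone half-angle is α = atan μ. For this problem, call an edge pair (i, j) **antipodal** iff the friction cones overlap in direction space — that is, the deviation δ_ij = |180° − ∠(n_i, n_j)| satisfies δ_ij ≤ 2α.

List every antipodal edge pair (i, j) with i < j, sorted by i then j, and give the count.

α = atan 0.25 = 14.04°;  2α = 28.07°
n_0 = (-0.9359, -0.3521)
n_1 = (-0.2500, -0.9682)
n_2 = (+0.8396, -0.5433)
n_3 = (+0.9631, +0.2690)
n_4 = (+0.4072, +0.9133)
n_5 = (-0.5416, +0.8407)
n_6 = (-0.9851, +0.1718)
  (0,1): δ = 125.10°  ·
  (0,2): δ = 53.52°  ·
  (0,3): δ = 5.01°  ✓
  (0,4): δ = 45.35°  ·
  (0,5): δ = 102.17°  ·
  (0,6): δ = 149.49°  ·
  (1,2): δ = 108.43°  ·
  (1,3): δ = 59.92°  ·
  (1,4): δ = 9.55°  ✓
  (1,5): δ = 47.27°  ·
  (1,6): δ = 94.58°  ·
  (2,3): δ = 131.49°  ·
  (2,4): δ = 81.12°  ·
  (2,5): δ = 24.30°  ✓
  (2,6): δ = 23.01°  ✓
  (3,4): δ = 129.64°  ·
  (3,5): δ = 72.82°  ·
  (3,6): δ = 25.50°  ✓
  (4,5): δ = 123.18°  ·
  (4,6): δ = 75.86°  ·
  (5,6): δ = 132.68°  ·
antipodal pairs: 5

count = 5; pairs: (0,3), (1,4), (2,5), (2,6), (3,6)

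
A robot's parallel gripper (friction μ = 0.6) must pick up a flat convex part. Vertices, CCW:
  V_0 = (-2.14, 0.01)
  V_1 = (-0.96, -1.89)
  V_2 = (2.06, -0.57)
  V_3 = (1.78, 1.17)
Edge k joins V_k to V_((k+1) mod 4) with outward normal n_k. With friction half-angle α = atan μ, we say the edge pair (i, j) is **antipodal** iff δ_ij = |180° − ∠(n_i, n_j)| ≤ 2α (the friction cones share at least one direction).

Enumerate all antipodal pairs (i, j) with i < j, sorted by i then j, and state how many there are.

α = atan 0.6 = 30.96°;  2α = 61.93°
n_0 = (-0.8495, -0.5276)
n_1 = (+0.4005, -0.9163)
n_2 = (+0.9873, +0.1589)
n_3 = (-0.2838, +0.9589)
  (0,1): δ = 98.23°  ·
  (0,2): δ = 22.70°  ✓
  (0,3): δ = 74.64°  ·
  (1,2): δ = 104.47°  ·
  (1,3): δ = 7.13°  ✓
  (2,3): δ = 82.66°  ·
antipodal pairs: 2

count = 2; pairs: (0,2), (1,3)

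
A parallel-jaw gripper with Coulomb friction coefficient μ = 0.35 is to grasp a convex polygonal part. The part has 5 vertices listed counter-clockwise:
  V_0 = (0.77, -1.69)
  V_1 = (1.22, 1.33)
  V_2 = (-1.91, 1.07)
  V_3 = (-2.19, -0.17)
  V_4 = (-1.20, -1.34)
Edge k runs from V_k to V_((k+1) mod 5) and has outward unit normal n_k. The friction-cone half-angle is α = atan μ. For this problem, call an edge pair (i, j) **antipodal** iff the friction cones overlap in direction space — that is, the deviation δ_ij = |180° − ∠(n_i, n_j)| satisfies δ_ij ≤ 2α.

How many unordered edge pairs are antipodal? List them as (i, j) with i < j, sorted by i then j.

α = atan 0.35 = 19.29°;  2α = 38.58°
n_0 = (+0.9891, -0.1474)
n_1 = (-0.0828, +0.9966)
n_2 = (-0.9754, +0.2203)
n_3 = (-0.7634, -0.6459)
n_4 = (-0.1749, -0.9846)
  (0,1): δ = 76.78°  ·
  (0,2): δ = 4.25°  ✓
  (0,3): δ = 48.71°  ·
  (0,4): δ = 88.40°  ·
  (1,2): δ = 107.47°  ·
  (1,3): δ = 54.51°  ·
  (1,4): δ = 14.82°  ✓
  (2,3): δ = 127.04°  ·
  (2,4): δ = 87.35°  ·
  (3,4): δ = 140.31°  ·
antipodal pairs: 2

count = 2; pairs: (0,2), (1,4)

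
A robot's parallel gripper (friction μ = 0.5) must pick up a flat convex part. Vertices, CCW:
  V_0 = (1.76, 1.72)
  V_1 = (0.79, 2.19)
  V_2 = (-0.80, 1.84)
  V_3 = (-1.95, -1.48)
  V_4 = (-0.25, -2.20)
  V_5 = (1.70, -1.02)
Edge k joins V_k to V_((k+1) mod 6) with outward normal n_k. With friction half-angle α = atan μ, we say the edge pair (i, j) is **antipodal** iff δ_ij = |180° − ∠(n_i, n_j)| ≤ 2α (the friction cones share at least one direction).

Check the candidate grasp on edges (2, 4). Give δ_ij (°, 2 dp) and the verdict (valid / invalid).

α = atan 0.5 = 26.57°;  2α = 53.13°
edge 2: e_2 = (-1.15, -3.32);  n_2 = (-0.9449, +0.3273)
edge 4: e_4 = (+1.95, +1.18);  n_4 = (+0.5177, -0.8556)
∠(n_2, n_4) = 140.28°
δ = |180° − 140.28°| = 39.72°
39.72° ≤ 2α = 53.13°  →  valid

δ = 39.72°, valid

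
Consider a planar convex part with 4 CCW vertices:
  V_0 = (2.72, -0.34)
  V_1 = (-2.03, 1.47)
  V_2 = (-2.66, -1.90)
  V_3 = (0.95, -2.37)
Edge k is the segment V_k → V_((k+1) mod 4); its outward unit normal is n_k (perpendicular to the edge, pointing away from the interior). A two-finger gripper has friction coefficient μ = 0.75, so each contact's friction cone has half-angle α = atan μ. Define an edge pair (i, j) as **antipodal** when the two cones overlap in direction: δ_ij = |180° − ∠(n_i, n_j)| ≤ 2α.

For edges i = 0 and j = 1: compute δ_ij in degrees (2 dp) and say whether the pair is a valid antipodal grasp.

α = atan 0.75 = 36.87°;  2α = 73.74°
edge 0: e_0 = (-4.75, +1.81);  n_0 = (+0.3561, +0.9345)
edge 1: e_1 = (-0.63, -3.37);  n_1 = (-0.9830, +0.1838)
∠(n_0, n_1) = 100.27°
δ = |180° − 100.27°| = 79.73°
79.73° > 2α = 73.74°  →  invalid

δ = 79.73°, invalid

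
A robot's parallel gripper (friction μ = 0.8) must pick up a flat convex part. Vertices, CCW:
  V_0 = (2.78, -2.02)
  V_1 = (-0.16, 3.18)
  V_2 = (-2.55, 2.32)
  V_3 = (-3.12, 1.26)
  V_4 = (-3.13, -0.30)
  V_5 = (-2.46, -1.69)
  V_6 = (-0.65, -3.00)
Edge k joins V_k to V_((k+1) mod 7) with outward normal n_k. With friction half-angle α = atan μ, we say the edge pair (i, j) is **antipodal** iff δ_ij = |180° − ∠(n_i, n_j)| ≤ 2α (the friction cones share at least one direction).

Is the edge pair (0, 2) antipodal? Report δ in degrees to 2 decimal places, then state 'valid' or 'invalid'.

α = atan 0.8 = 38.66°;  2α = 77.32°
edge 0: e_0 = (-2.94, +5.20);  n_0 = (+0.8705, +0.4922)
edge 2: e_2 = (-0.57, -1.06);  n_2 = (-0.8807, +0.4736)
∠(n_0, n_2) = 122.25°
δ = |180° − 122.25°| = 57.75°
57.75° ≤ 2α = 77.32°  →  valid

δ = 57.75°, valid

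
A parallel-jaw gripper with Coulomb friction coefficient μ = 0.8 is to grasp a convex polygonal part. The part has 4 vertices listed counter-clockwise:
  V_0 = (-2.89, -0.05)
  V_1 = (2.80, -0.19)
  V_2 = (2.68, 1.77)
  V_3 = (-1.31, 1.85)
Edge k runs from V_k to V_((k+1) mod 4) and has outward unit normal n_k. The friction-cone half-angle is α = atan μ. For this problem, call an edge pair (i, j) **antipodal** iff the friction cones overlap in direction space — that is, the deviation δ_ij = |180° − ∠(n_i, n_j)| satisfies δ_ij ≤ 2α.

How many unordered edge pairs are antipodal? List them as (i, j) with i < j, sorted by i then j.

α = atan 0.8 = 38.66°;  2α = 77.32°
n_0 = (-0.0246, -0.9997)
n_1 = (+0.9981, +0.0611)
n_2 = (+0.0200, +0.9998)
n_3 = (-0.7689, +0.6394)
  (0,1): δ = 85.09°  ·
  (0,2): δ = 0.26°  ✓
  (0,3): δ = 51.66°  ✓
  (1,2): δ = 94.65°  ·
  (1,3): δ = 43.25°  ✓
  (2,3): δ = 128.60°  ·
antipodal pairs: 3

count = 3; pairs: (0,2), (0,3), (1,3)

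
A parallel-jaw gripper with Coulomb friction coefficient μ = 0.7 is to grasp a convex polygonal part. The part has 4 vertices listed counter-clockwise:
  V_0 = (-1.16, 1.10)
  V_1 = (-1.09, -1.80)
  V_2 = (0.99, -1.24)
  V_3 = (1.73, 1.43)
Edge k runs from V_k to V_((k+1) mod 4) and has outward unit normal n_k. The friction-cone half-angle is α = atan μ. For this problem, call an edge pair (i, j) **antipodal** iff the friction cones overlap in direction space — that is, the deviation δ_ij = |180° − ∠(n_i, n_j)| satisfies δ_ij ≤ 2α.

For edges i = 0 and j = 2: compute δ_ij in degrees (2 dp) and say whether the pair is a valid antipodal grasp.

δ = 16.87°, valid

α = atan 0.7 = 34.99°;  2α = 69.98°
edge 0: e_0 = (+0.07, -2.90);  n_0 = (-0.9997, -0.0241)
edge 2: e_2 = (+0.74, +2.67);  n_2 = (+0.9637, -0.2671)
∠(n_0, n_2) = 163.13°
δ = |180° − 163.13°| = 16.87°
16.87° ≤ 2α = 69.98°  →  valid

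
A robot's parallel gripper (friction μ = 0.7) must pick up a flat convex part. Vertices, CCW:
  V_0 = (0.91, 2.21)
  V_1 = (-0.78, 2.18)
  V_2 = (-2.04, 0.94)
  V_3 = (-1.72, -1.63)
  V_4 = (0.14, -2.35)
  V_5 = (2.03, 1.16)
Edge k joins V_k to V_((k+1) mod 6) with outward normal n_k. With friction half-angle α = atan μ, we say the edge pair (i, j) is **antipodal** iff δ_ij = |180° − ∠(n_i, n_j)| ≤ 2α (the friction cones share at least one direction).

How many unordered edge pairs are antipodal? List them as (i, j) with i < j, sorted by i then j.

count = 7; pairs: (0,3), (0,4), (1,3), (1,4), (2,4), (2,5), (3,5)

α = atan 0.7 = 34.99°;  2α = 69.98°
n_0 = (-0.0177, +0.9998)
n_1 = (-0.7014, +0.7127)
n_2 = (-0.9923, -0.1236)
n_3 = (-0.3610, -0.9326)
n_4 = (+0.8805, -0.4741)
n_5 = (+0.6839, +0.7295)
  (0,1): δ = 136.48°  ·
  (0,2): δ = 83.92°  ·
  (0,3): δ = 22.18°  ✓
  (0,4): δ = 60.68°  ✓
  (0,5): δ = 135.83°  ·
  (1,2): δ = 127.44°  ·
  (1,3): δ = 65.70°  ✓
  (1,4): δ = 17.16°  ✓
  (1,5): δ = 92.31°  ·
  (2,3): δ = 118.26°  ·
  (2,4): δ = 35.40°  ✓
  (2,5): δ = 39.75°  ✓
  (3,4): δ = 97.14°  ·
  (3,5): δ = 21.99°  ✓
  (4,5): δ = 104.85°  ·
antipodal pairs: 7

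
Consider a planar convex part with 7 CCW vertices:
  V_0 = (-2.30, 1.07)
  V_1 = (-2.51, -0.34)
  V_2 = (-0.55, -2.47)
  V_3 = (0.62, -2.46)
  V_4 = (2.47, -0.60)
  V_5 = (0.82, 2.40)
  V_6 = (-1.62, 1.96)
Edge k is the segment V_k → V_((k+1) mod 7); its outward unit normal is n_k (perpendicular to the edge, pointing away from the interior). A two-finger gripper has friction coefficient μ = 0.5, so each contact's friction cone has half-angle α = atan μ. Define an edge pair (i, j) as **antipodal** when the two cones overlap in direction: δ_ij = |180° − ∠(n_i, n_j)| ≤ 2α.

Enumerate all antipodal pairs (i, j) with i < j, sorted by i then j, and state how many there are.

count = 7; pairs: (0,3), (0,4), (1,4), (2,5), (2,6), (3,5), (3,6)

α = atan 0.5 = 26.57°;  2α = 53.13°
n_0 = (-0.9891, +0.1473)
n_1 = (-0.7359, -0.6771)
n_2 = (+0.0085, -1.0000)
n_3 = (+0.7090, -0.7052)
n_4 = (+0.8762, +0.4819)
n_5 = (-0.1775, +0.9841)
n_6 = (-0.7946, +0.6071)
  (0,1): δ = 128.91°  ·
  (0,2): δ = 81.04°  ·
  (0,3): δ = 36.37°  ✓
  (0,4): δ = 37.28°  ✓
  (0,5): δ = 108.69°  ·
  (0,6): δ = 151.09°  ·
  (1,2): δ = 132.13°  ·
  (1,3): δ = 87.47°  ·
  (1,4): δ = 13.81°  ✓
  (1,5): δ = 57.60°  ·
  (1,6): δ = 100.00°  ·
  (2,3): δ = 135.34°  ·
  (2,4): δ = 61.68°  ·
  (2,5): δ = 9.73°  ✓
  (2,6): δ = 52.13°  ✓
  (3,4): δ = 106.34°  ·
  (3,5): δ = 34.93°  ✓
  (3,6): δ = 7.46°  ✓
  (4,5): δ = 108.59°  ·
  (4,6): δ = 66.19°  ·
  (5,6): δ = 137.60°  ·
antipodal pairs: 7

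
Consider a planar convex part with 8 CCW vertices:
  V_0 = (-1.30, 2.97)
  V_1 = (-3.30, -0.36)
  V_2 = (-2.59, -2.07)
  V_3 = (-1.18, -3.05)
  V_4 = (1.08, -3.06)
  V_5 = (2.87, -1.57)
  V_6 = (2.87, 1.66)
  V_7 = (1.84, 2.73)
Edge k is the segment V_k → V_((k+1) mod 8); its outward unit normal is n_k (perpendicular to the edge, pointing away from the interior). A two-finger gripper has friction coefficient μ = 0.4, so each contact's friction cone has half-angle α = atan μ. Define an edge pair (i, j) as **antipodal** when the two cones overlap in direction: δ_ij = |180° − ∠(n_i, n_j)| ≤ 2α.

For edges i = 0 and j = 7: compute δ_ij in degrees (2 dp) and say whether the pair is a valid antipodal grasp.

δ = 116.62°, invalid

α = atan 0.4 = 21.80°;  2α = 43.60°
edge 0: e_0 = (-2.00, -3.33);  n_0 = (-0.8573, +0.5149)
edge 7: e_7 = (-3.14, +0.24);  n_7 = (+0.0762, +0.9971)
∠(n_0, n_7) = 63.38°
δ = |180° − 63.38°| = 116.62°
116.62° > 2α = 43.60°  →  invalid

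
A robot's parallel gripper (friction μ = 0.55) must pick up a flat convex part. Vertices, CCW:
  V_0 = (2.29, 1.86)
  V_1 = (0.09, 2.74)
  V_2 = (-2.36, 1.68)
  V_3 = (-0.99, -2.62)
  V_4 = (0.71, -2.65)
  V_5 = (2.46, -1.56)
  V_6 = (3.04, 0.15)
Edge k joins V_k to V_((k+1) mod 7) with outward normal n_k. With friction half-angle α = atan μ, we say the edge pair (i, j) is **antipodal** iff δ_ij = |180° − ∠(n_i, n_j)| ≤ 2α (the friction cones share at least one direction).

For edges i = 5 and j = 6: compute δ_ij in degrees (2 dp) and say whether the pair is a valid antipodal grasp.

δ = 137.58°, invalid

α = atan 0.55 = 28.81°;  2α = 57.62°
edge 5: e_5 = (+0.58, +1.71);  n_5 = (+0.9470, -0.3212)
edge 6: e_6 = (-0.75, +1.71);  n_6 = (+0.9158, +0.4017)
∠(n_5, n_6) = 42.42°
δ = |180° − 42.42°| = 137.58°
137.58° > 2α = 57.62°  →  invalid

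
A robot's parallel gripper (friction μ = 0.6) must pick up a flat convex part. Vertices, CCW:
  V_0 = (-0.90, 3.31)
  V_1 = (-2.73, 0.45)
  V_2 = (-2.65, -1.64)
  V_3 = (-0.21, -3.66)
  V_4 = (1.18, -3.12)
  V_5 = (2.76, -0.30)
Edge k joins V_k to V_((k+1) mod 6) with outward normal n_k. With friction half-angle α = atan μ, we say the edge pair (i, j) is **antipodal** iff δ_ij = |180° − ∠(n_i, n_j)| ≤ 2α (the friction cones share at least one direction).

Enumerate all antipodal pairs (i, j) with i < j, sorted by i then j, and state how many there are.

count = 5; pairs: (0,3), (0,4), (1,4), (1,5), (2,5)

α = atan 0.6 = 30.96°;  2α = 61.93°
n_0 = (-0.8423, +0.5390)
n_1 = (-0.9993, -0.0382)
n_2 = (-0.6377, -0.7703)
n_3 = (+0.3621, -0.9321)
n_4 = (+0.8724, -0.4888)
n_5 = (+0.7022, +0.7120)
  (0,1): δ = 145.19°  ·
  (0,2): δ = 97.01°  ·
  (0,3): δ = 36.16°  ✓
  (0,4): δ = 3.35°  ✓
  (0,5): δ = 78.01°  ·
  (1,2): δ = 131.81°  ·
  (1,3): δ = 70.96°  ·
  (1,4): δ = 31.45°  ✓
  (1,5): δ = 43.20°  ✓
  (2,3): δ = 119.15°  ·
  (2,4): δ = 79.64°  ·
  (2,5): δ = 4.99°  ✓
  (3,4): δ = 140.49°  ·
  (3,5): δ = 65.84°  ·
  (4,5): δ = 105.34°  ·
antipodal pairs: 5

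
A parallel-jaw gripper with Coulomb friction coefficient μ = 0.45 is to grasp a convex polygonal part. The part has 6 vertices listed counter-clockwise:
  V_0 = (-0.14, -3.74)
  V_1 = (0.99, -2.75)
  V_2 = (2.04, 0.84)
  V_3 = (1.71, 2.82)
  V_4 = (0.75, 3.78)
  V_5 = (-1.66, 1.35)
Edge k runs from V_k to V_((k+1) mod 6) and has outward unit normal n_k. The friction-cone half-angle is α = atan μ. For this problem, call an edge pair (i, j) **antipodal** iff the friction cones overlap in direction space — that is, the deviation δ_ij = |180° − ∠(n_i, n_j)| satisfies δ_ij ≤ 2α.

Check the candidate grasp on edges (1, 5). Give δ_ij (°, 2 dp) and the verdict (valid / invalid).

δ = 32.93°, valid

α = atan 0.45 = 24.23°;  2α = 48.46°
edge 1: e_1 = (+1.05, +3.59);  n_1 = (+0.9598, -0.2807)
edge 5: e_5 = (+1.52, -5.09);  n_5 = (-0.9582, -0.2861)
∠(n_1, n_5) = 147.07°
δ = |180° − 147.07°| = 32.93°
32.93° ≤ 2α = 48.46°  →  valid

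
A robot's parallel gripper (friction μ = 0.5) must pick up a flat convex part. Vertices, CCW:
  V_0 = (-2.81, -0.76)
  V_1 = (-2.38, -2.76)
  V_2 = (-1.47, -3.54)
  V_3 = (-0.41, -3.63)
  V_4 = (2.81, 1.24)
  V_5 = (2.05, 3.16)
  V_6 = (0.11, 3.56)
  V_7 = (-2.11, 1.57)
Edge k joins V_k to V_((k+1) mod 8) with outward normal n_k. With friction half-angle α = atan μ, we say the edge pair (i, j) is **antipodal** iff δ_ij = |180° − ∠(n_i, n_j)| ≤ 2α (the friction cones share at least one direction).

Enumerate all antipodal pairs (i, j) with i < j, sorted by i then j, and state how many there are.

α = atan 0.5 = 26.57°;  2α = 53.13°
n_0 = (-0.9777, -0.2102)
n_1 = (-0.6508, -0.7593)
n_2 = (-0.0846, -0.9964)
n_3 = (+0.8342, -0.5515)
n_4 = (+0.9298, +0.3680)
n_5 = (+0.2019, +0.9794)
n_6 = (-0.6675, +0.7446)
n_7 = (-0.9577, +0.2877)
  (0,1): δ = 142.74°  ·
  (0,2): δ = 106.99°  ·
  (0,3): δ = 45.61°  ✓
  (0,4): δ = 9.46°  ✓
  (0,5): δ = 66.22°  ·
  (0,6): δ = 119.74°  ·
  (0,7): δ = 151.14°  ·
  (1,2): δ = 144.25°  ·
  (1,3): δ = 82.87°  ·
  (1,4): δ = 27.80°  ✓
  (1,5): δ = 28.95°  ✓
  (1,6): δ = 82.47°  ·
  (1,7): δ = 113.88°  ·
  (2,3): δ = 118.62°  ·
  (2,4): δ = 63.55°  ·
  (2,5): δ = 6.80°  ✓
  (2,6): δ = 46.73°  ✓
  (2,7): δ = 78.13°  ·
  (3,4): δ = 124.93°  ·
  (3,5): δ = 68.18°  ·
  (3,6): δ = 14.65°  ✓
  (3,7): δ = 16.75°  ✓
  (4,5): δ = 123.25°  ·
  (4,6): δ = 69.72°  ·
  (4,7): δ = 38.32°  ✓
  (5,6): δ = 126.48°  ·
  (5,7): δ = 95.07°  ·
  (6,7): δ = 148.59°  ·
antipodal pairs: 9

count = 9; pairs: (0,3), (0,4), (1,4), (1,5), (2,5), (2,6), (3,6), (3,7), (4,7)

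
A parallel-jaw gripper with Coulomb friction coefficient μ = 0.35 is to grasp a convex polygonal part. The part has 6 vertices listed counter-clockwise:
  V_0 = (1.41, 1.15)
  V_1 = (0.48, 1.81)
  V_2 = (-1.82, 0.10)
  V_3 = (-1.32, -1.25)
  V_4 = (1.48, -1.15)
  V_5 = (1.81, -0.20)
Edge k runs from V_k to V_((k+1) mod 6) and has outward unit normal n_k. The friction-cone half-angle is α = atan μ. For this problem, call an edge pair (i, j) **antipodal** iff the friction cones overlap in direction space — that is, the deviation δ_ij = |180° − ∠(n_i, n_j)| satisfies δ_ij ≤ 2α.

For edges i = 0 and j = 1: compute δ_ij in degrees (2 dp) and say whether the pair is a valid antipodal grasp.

α = atan 0.35 = 19.29°;  2α = 38.58°
edge 0: e_0 = (-0.93, +0.66);  n_0 = (+0.5787, +0.8155)
edge 1: e_1 = (-2.30, -1.71);  n_1 = (-0.5966, +0.8025)
∠(n_0, n_1) = 71.99°
δ = |180° − 71.99°| = 108.01°
108.01° > 2α = 38.58°  →  invalid

δ = 108.01°, invalid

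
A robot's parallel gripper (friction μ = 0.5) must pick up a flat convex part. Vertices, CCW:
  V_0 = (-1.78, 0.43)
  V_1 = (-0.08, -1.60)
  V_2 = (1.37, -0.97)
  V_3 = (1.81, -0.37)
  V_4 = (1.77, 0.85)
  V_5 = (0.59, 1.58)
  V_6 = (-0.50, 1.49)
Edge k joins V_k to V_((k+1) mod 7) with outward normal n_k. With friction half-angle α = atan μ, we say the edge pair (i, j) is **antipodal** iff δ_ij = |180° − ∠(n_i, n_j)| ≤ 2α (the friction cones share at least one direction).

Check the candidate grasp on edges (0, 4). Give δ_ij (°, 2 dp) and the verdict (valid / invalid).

α = atan 0.5 = 26.57°;  2α = 53.13°
edge 0: e_0 = (+1.70, -2.03);  n_0 = (-0.7667, -0.6420)
edge 4: e_4 = (-1.18, +0.73);  n_4 = (+0.5261, +0.8504)
∠(n_0, n_4) = 161.69°
δ = |180° − 161.69°| = 18.31°
18.31° ≤ 2α = 53.13°  →  valid

δ = 18.31°, valid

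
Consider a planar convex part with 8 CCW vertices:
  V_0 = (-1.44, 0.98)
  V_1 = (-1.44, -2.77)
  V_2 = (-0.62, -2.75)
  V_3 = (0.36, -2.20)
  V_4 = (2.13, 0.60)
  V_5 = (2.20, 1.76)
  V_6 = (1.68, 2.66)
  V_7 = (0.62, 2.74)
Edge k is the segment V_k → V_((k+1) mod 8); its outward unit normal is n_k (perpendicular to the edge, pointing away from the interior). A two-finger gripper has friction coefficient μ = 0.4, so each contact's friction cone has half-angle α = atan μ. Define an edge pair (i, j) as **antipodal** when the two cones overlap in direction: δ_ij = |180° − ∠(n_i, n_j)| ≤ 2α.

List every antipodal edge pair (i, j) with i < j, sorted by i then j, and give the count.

α = atan 0.4 = 21.80°;  2α = 43.60°
n_0 = (-1.0000, -0.0000)
n_1 = (+0.0244, -0.9997)
n_2 = (+0.4894, -0.8721)
n_3 = (+0.8453, -0.5343)
n_4 = (+0.9982, -0.0602)
n_5 = (+0.8659, +0.5003)
n_6 = (+0.0753, +0.9972)
n_7 = (-0.6496, +0.7603)
  (0,1): δ = 88.60°  ·
  (0,2): δ = 60.70°  ·
  (0,3): δ = 32.30°  ✓
  (0,4): δ = 3.45°  ✓
  (0,5): δ = 30.02°  ✓
  (0,6): δ = 85.68°  ·
  (0,7): δ = 130.51°  ·
  (1,2): δ = 152.09°  ·
  (1,3): δ = 123.70°  ·
  (1,4): δ = 94.85°  ·
  (1,5): δ = 61.38°  ·
  (1,6): δ = 5.71°  ✓
  (1,7): δ = 39.11°  ✓
  (2,3): δ = 151.60°  ·
  (2,4): δ = 122.76°  ·
  (2,5): δ = 89.28°  ·
  (2,6): δ = 33.62°  ✓
  (2,7): δ = 11.21°  ✓
  (3,4): δ = 151.15°  ·
  (3,5): δ = 117.68°  ·
  (3,6): δ = 62.02°  ·
  (3,7): δ = 17.19°  ✓
  (4,5): δ = 146.53°  ·
  (4,6): δ = 90.86°  ·
  (4,7): δ = 46.04°  ·
  (5,6): δ = 124.33°  ·
  (5,7): δ = 79.51°  ·
  (6,7): δ = 135.17°  ·
antipodal pairs: 8

count = 8; pairs: (0,3), (0,4), (0,5), (1,6), (1,7), (2,6), (2,7), (3,7)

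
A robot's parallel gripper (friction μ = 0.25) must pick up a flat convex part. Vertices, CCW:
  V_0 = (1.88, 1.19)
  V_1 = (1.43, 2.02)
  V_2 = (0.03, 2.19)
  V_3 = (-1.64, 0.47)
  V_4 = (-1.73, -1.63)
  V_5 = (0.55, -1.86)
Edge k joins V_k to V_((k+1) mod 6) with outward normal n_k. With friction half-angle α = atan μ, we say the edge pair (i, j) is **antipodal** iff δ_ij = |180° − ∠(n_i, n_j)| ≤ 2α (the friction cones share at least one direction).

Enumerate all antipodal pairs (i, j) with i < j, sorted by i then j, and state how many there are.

count = 3; pairs: (1,4), (2,5), (3,5)

α = atan 0.25 = 14.04°;  2α = 28.07°
n_0 = (+0.8791, +0.4766)
n_1 = (+0.1205, +0.9927)
n_2 = (-0.7175, +0.6966)
n_3 = (-0.9991, +0.0428)
n_4 = (-0.1004, -0.9950)
n_5 = (+0.9166, -0.3997)
  (0,1): δ = 125.39°  ·
  (0,2): δ = 72.62°  ·
  (0,3): δ = 30.92°  ·
  (0,4): δ = 55.77°  ·
  (0,5): δ = 127.97°  ·
  (1,2): δ = 127.23°  ·
  (1,3): δ = 85.53°  ·
  (1,4): δ = 1.16°  ✓
  (1,5): δ = 73.36°  ·
  (2,3): δ = 138.30°  ·
  (2,4): δ = 51.61°  ·
  (2,5): δ = 20.59°  ✓
  (3,4): δ = 93.31°  ·
  (3,5): δ = 21.11°  ✓
  (4,5): δ = 107.80°  ·
antipodal pairs: 3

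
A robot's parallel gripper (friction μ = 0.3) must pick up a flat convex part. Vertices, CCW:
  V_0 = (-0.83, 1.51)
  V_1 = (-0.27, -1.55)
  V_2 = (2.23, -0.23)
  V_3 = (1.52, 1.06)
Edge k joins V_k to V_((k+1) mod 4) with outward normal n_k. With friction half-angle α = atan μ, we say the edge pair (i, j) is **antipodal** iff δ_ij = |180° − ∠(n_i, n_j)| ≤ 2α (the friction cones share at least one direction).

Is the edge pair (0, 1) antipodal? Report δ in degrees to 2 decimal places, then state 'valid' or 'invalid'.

δ = 72.54°, invalid

α = atan 0.3 = 16.70°;  2α = 33.40°
edge 0: e_0 = (+0.56, -3.06);  n_0 = (-0.9837, -0.1800)
edge 1: e_1 = (+2.50, +1.32);  n_1 = (+0.4669, -0.8843)
∠(n_0, n_1) = 107.46°
δ = |180° − 107.46°| = 72.54°
72.54° > 2α = 33.40°  →  invalid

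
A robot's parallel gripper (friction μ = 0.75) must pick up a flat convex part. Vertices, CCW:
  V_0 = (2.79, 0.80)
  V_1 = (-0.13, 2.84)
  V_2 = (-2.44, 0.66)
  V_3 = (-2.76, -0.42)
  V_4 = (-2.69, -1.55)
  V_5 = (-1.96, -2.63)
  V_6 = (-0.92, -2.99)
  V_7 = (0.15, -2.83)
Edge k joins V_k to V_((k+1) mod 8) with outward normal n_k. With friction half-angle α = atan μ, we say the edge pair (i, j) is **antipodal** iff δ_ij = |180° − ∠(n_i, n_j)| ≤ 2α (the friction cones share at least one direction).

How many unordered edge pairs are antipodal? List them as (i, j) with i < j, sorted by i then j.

α = atan 0.75 = 36.87°;  2α = 73.74°
n_0 = (+0.5727, +0.8198)
n_1 = (-0.6863, +0.7273)
n_2 = (-0.9588, +0.2841)
n_3 = (-0.9981, -0.0618)
n_4 = (-0.8285, -0.5600)
n_5 = (-0.3271, -0.9450)
n_6 = (+0.1479, -0.9890)
n_7 = (+0.8087, -0.5882)
  (0,1): δ = 101.72°  ·
  (0,2): δ = 71.57°  ✓
  (0,3): δ = 51.52°  ✓
  (0,4): δ = 21.00°  ✓
  (0,5): δ = 15.85°  ✓
  (0,6): δ = 43.44°  ✓
  (0,7): δ = 88.91°  ·
  (1,2): δ = 149.85°  ·
  (1,3): δ = 129.80°  ·
  (1,4): δ = 99.29°  ·
  (1,5): δ = 62.44°  ✓
  (1,6): δ = 34.84°  ✓
  (1,7): δ = 10.63°  ✓
  (2,3): δ = 159.95°  ·
  (2,4): δ = 129.44°  ·
  (2,5): δ = 92.59°  ·
  (2,6): δ = 64.99°  ✓
  (2,7): δ = 19.52°  ✓
  (3,4): δ = 149.49°  ·
  (3,5): δ = 112.64°  ·
  (3,6): δ = 85.04°  ·
  (3,7): δ = 39.57°  ✓
  (4,5): δ = 143.15°  ·
  (4,6): δ = 115.55°  ·
  (4,7): δ = 70.08°  ✓
  (5,6): δ = 152.40°  ·
  (5,7): δ = 106.93°  ·
  (6,7): δ = 134.53°  ·
antipodal pairs: 12

count = 12; pairs: (0,2), (0,3), (0,4), (0,5), (0,6), (1,5), (1,6), (1,7), (2,6), (2,7), (3,7), (4,7)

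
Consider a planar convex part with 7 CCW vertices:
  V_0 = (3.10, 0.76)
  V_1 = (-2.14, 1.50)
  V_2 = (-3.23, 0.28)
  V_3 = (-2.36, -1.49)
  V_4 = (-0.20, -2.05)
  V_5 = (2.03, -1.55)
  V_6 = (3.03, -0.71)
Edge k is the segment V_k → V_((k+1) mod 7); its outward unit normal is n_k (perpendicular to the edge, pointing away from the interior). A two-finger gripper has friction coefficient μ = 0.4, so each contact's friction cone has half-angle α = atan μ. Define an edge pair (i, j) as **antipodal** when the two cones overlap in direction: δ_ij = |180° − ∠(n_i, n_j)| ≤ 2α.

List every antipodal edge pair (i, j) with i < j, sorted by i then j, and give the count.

count = 6; pairs: (0,3), (0,4), (1,4), (1,5), (1,6), (2,6)

α = atan 0.4 = 21.80°;  2α = 43.60°
n_0 = (+0.1398, +0.9902)
n_1 = (-0.7457, +0.6663)
n_2 = (-0.8974, -0.4411)
n_3 = (-0.2510, -0.9680)
n_4 = (+0.2188, -0.9758)
n_5 = (+0.6432, -0.7657)
n_6 = (+0.9989, -0.0476)
  (0,1): δ = 123.74°  ·
  (0,2): δ = 55.79°  ·
  (0,3): δ = 6.50°  ✓
  (0,4): δ = 20.68°  ✓
  (0,5): δ = 48.07°  ·
  (0,6): δ = 95.31°  ·
  (1,2): δ = 112.05°  ·
  (1,3): δ = 62.76°  ·
  (1,4): δ = 35.58°  ✓
  (1,5): δ = 8.19°  ✓
  (1,6): δ = 39.05°  ✓
  (2,3): δ = 130.71°  ·
  (2,4): δ = 103.54°  ·
  (2,5): δ = 76.15°  ·
  (2,6): δ = 28.90°  ✓
  (3,4): δ = 152.83°  ·
  (3,5): δ = 125.44°  ·
  (3,6): δ = 78.19°  ·
  (4,5): δ = 152.61°  ·
  (4,6): δ = 105.36°  ·
  (5,6): δ = 132.76°  ·
antipodal pairs: 6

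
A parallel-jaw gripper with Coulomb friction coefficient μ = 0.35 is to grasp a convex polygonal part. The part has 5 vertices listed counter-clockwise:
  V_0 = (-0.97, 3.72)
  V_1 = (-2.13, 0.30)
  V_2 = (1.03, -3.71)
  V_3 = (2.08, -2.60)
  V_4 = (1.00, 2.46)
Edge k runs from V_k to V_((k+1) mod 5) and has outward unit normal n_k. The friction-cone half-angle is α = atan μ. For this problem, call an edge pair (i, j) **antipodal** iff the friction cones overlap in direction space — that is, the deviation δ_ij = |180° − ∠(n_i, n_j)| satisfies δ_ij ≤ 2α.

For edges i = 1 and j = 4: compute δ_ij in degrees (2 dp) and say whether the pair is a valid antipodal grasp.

δ = 19.16°, valid

α = atan 0.35 = 19.29°;  2α = 38.58°
edge 1: e_1 = (+3.16, -4.01);  n_1 = (-0.7854, -0.6189)
edge 4: e_4 = (-1.97, +1.26);  n_4 = (+0.5388, +0.8424)
∠(n_1, n_4) = 160.84°
δ = |180° − 160.84°| = 19.16°
19.16° ≤ 2α = 38.58°  →  valid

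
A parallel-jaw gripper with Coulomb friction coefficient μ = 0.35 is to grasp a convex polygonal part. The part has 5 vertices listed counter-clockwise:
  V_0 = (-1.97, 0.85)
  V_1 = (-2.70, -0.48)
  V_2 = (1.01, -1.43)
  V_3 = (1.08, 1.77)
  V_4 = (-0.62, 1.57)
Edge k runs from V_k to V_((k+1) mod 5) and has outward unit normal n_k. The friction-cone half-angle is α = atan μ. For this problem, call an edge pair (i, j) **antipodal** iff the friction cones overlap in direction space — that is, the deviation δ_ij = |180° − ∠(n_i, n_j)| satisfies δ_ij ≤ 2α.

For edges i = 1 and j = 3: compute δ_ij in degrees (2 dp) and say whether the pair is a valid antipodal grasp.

δ = 21.07°, valid

α = atan 0.35 = 19.29°;  2α = 38.58°
edge 1: e_1 = (+3.71, -0.95);  n_1 = (-0.2481, -0.9687)
edge 3: e_3 = (-1.70, -0.20);  n_3 = (-0.1168, +0.9932)
∠(n_1, n_3) = 158.93°
δ = |180° − 158.93°| = 21.07°
21.07° ≤ 2α = 38.58°  →  valid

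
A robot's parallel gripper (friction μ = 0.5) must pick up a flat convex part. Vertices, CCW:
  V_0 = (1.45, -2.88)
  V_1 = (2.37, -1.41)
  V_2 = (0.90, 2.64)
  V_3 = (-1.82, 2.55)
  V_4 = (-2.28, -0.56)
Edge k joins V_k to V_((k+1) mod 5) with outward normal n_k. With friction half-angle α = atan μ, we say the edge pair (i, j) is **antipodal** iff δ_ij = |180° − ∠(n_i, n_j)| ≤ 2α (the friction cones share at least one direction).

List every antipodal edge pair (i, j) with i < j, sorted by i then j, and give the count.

count = 4; pairs: (0,3), (1,3), (1,4), (2,4)

α = atan 0.5 = 26.57°;  2α = 53.13°
n_0 = (+0.8477, -0.5305)
n_1 = (+0.9400, +0.3412)
n_2 = (-0.0331, +0.9995)
n_3 = (-0.9892, +0.1463)
n_4 = (-0.5282, -0.8491)
  (0,1): δ = 128.01°  ·
  (0,2): δ = 56.06°  ·
  (0,3): δ = 23.63°  ✓
  (0,4): δ = 90.16°  ·
  (1,2): δ = 108.05°  ·
  (1,3): δ = 28.36°  ✓
  (1,4): δ = 38.17°  ✓
  (2,3): δ = 100.31°  ·
  (2,4): δ = 33.78°  ✓
  (3,4): δ = 113.47°  ·
antipodal pairs: 4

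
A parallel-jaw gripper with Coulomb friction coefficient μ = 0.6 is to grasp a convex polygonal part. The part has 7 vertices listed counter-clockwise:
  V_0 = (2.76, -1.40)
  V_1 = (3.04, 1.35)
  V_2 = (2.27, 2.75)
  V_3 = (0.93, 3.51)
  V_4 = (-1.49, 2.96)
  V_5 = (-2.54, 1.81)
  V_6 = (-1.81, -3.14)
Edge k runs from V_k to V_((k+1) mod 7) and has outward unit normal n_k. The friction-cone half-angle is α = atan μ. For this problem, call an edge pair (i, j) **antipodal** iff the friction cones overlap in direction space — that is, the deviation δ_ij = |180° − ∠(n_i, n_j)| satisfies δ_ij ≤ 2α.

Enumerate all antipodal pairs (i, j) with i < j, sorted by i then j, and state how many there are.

α = atan 0.6 = 30.96°;  2α = 61.93°
n_0 = (+0.9949, -0.1013)
n_1 = (+0.8762, +0.4819)
n_2 = (+0.4933, +0.8698)
n_3 = (-0.2216, +0.9751)
n_4 = (-0.7385, +0.6743)
n_5 = (-0.9893, -0.1459)
n_6 = (+0.3558, -0.9346)
  (0,1): δ = 145.38°  ·
  (0,2): δ = 113.75°  ·
  (0,3): δ = 71.38°  ·
  (0,4): δ = 36.58°  ✓
  (0,5): δ = 14.20°  ✓
  (0,6): δ = 116.66°  ·
  (1,2): δ = 148.37°  ·
  (1,3): δ = 106.01°  ·
  (1,4): δ = 71.21°  ·
  (1,5): δ = 20.42°  ✓
  (1,6): δ = 82.03°  ·
  (2,3): δ = 137.64°  ·
  (2,4): δ = 102.84°  ·
  (2,5): δ = 52.05°  ✓
  (2,6): δ = 50.40°  ✓
  (3,4): δ = 145.20°  ·
  (3,5): δ = 94.42°  ·
  (3,6): δ = 8.04°  ✓
  (4,5): δ = 129.21°  ·
  (4,6): δ = 26.76°  ✓
  (5,6): δ = 77.55°  ·
antipodal pairs: 7

count = 7; pairs: (0,4), (0,5), (1,5), (2,5), (2,6), (3,6), (4,6)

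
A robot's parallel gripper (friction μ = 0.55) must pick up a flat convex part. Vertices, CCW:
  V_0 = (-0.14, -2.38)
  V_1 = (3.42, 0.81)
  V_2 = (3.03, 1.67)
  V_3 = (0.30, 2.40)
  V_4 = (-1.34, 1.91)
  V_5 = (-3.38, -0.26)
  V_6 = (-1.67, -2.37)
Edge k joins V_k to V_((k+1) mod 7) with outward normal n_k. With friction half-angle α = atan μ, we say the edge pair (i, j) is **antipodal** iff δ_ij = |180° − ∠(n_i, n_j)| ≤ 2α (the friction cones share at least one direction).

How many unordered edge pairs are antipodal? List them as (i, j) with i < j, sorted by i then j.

count = 8; pairs: (0,2), (0,3), (0,4), (1,5), (2,5), (2,6), (3,6), (4,6)

α = atan 0.55 = 28.81°;  2α = 57.62°
n_0 = (+0.6673, -0.7447)
n_1 = (+0.9107, +0.4130)
n_2 = (+0.2583, +0.9661)
n_3 = (-0.2863, +0.9581)
n_4 = (-0.7286, +0.6849)
n_5 = (-0.7769, -0.6296)
n_6 = (-0.0065, -1.0000)
  (0,1): δ = 107.47°  ·
  (0,2): δ = 56.83°  ✓
  (0,3): δ = 25.23°  ✓
  (0,4): δ = 4.91°  ✓
  (0,5): δ = 87.16°  ·
  (0,6): δ = 137.76°  ·
  (1,2): δ = 129.36°  ·
  (1,3): δ = 97.76°  ·
  (1,4): δ = 67.63°  ·
  (1,5): δ = 14.63°  ✓
  (1,6): δ = 65.23°  ·
  (2,3): δ = 148.39°  ·
  (2,4): δ = 118.26°  ·
  (2,5): δ = 36.01°  ✓
  (2,6): δ = 14.60°  ✓
  (3,4): δ = 149.87°  ·
  (3,5): δ = 67.61°  ·
  (3,6): δ = 17.01°  ✓
  (4,5): δ = 97.75°  ·
  (4,6): δ = 47.14°  ✓
  (5,6): δ = 129.40°  ·
antipodal pairs: 8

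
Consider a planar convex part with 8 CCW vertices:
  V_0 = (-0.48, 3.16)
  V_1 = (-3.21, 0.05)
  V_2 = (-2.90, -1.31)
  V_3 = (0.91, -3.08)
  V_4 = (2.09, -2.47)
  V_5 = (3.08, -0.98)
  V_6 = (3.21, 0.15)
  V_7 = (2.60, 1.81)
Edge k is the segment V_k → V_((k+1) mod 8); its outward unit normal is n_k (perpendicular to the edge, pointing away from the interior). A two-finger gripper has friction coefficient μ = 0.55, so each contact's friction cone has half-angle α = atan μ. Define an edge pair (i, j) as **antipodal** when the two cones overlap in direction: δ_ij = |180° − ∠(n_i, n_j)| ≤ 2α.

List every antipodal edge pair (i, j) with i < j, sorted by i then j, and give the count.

α = atan 0.55 = 28.81°;  2α = 57.62°
n_0 = (-0.7515, +0.6597)
n_1 = (-0.9750, -0.2222)
n_2 = (-0.4213, -0.9069)
n_3 = (+0.4592, -0.8883)
n_4 = (+0.8329, -0.5534)
n_5 = (+0.9934, -0.1143)
n_6 = (+0.9386, +0.3449)
n_7 = (+0.4014, +0.9159)
  (0,1): δ = 125.88°  ·
  (0,2): δ = 73.64°  ·
  (0,3): δ = 21.39°  ✓
  (0,4): δ = 7.68°  ✓
  (0,5): δ = 34.71°  ✓
  (0,6): δ = 61.45°  ·
  (0,7): δ = 107.61°  ·
  (1,2): δ = 127.76°  ·
  (1,3): δ = 75.50°  ·
  (1,4): δ = 46.44°  ✓
  (1,5): δ = 19.40°  ✓
  (1,6): δ = 7.34°  ✓
  (1,7): δ = 53.49°  ✓
  (2,3): δ = 127.75°  ·
  (2,4): δ = 98.68°  ·
  (2,5): δ = 71.64°  ·
  (2,6): δ = 44.91°  ✓
  (2,7): δ = 1.25°  ✓
  (3,4): δ = 150.94°  ·
  (3,5): δ = 123.90°  ·
  (3,6): δ = 97.16°  ·
  (3,7): δ = 51.01°  ✓
  (4,5): δ = 152.96°  ·
  (4,6): δ = 126.22°  ·
  (4,7): δ = 80.07°  ·
  (5,6): δ = 153.26°  ·
  (5,7): δ = 107.11°  ·
  (6,7): δ = 133.85°  ·
antipodal pairs: 10

count = 10; pairs: (0,3), (0,4), (0,5), (1,4), (1,5), (1,6), (1,7), (2,6), (2,7), (3,7)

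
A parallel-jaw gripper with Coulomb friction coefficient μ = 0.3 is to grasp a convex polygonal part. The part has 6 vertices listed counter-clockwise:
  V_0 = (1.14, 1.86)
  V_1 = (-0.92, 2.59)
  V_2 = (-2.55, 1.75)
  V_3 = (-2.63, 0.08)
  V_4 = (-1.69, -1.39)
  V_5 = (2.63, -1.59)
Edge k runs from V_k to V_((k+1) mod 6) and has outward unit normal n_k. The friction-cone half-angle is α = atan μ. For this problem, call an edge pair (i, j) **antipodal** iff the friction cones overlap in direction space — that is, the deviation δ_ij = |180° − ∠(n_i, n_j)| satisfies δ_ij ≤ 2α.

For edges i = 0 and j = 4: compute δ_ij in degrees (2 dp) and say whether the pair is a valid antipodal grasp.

δ = 16.86°, valid

α = atan 0.3 = 16.70°;  2α = 33.40°
edge 0: e_0 = (-2.06, +0.73);  n_0 = (+0.3340, +0.9426)
edge 4: e_4 = (+4.32, -0.20);  n_4 = (-0.0462, -0.9989)
∠(n_0, n_4) = 163.14°
δ = |180° − 163.14°| = 16.86°
16.86° ≤ 2α = 33.40°  →  valid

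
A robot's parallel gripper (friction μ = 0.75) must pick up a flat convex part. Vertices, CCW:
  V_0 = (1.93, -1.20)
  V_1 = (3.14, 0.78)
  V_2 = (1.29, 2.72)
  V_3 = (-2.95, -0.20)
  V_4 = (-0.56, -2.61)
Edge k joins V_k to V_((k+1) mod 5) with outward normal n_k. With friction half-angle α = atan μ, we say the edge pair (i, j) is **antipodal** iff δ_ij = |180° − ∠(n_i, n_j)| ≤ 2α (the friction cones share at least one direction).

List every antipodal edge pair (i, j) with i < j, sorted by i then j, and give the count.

α = atan 0.75 = 36.87°;  2α = 73.74°
n_0 = (+0.8533, -0.5215)
n_1 = (+0.7237, +0.6901)
n_2 = (-0.5672, +0.8236)
n_3 = (-0.7100, -0.7042)
n_4 = (+0.4927, -0.8702)
  (0,1): δ = 104.93°  ·
  (0,2): δ = 24.02°  ✓
  (0,3): δ = 76.19°  ·
  (0,4): δ = 150.95°  ·
  (1,2): δ = 99.09°  ·
  (1,3): δ = 1.12°  ✓
  (1,4): δ = 75.88°  ·
  (2,3): δ = 79.79°  ·
  (2,4): δ = 5.03°  ✓
  (3,4): δ = 105.24°  ·
antipodal pairs: 3

count = 3; pairs: (0,2), (1,3), (2,4)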